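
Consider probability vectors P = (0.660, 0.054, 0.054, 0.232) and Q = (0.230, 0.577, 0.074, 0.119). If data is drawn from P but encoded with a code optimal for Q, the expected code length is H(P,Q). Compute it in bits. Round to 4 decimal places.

H(P,Q) = −Σ p·log₂ q.
  −0.660·log₂(0.230) = 1.39939
  −0.054·log₂(0.577) = 0.04284
  −0.054·log₂(0.074) = 0.20284
  −0.232·log₂(0.119) = 0.71246
H(P,Q) = 2.3575 bits.

2.3575 bits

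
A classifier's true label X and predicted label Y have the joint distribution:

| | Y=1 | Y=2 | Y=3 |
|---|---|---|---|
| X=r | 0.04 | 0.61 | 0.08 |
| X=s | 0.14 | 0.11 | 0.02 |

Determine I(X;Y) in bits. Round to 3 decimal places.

Marginals: p(X) = (0.7300, 0.2700), p(Y) = (0.1800, 0.7200, 0.1000).
I(X;Y) = H(X) + H(Y) − H(X,Y).
H(X) = 0.8415, H(Y) = 1.1187, H(X,Y) = 1.7725.
I(X;Y) = 0.8415 + 1.1187 − 1.7725 = 0.188 bits.

0.188 bits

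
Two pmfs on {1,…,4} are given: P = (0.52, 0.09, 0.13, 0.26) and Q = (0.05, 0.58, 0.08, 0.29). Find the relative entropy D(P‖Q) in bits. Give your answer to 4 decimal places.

1.5650 bits

D(P‖Q) = Σ p·log₂(p/q).
  0.52·log₂(0.52/0.05) = 1.75683
  0.09·log₂(0.09/0.58) = -0.24193
  0.13·log₂(0.13/0.08) = 0.09106
  0.26·log₂(0.26/0.29) = -0.04096
D(P‖Q) = 1.5650 bits.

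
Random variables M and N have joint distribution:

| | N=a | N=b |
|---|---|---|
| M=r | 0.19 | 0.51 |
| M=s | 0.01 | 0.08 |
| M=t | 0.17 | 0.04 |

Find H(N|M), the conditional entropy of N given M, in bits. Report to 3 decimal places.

Chain rule: H(N|M) = H(M,N) − H(M).
Marginals: p(M) = (0.7000, 0.0900, 0.2100), p(N) = (0.3700, 0.6300).
H(M,N) = 1.9289 bits; H(M) = 1.1457 bits.
H(N|M) = 1.9289 − 1.1457 = 0.783 bits.

0.783 bits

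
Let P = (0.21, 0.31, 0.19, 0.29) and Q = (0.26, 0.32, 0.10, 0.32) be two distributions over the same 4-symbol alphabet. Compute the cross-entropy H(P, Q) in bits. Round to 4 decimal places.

2.0256 bits

H(P,Q) = −Σ p·log₂ q.
  −0.21·log₂(0.26) = 0.40812
  −0.31·log₂(0.32) = 0.50960
  −0.19·log₂(0.10) = 0.63117
  −0.29·log₂(0.32) = 0.47672
H(P,Q) = 2.0256 bits.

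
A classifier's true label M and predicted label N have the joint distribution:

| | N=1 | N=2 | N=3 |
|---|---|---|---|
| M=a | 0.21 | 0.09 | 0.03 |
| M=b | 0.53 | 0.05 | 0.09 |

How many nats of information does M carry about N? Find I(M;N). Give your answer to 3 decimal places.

0.034 nats

Marginals: p(M) = (0.3300, 0.6700), p(N) = (0.7400, 0.1400, 0.1200).
I(M;N) = H(M) + H(N) − H(M,N).
H(M) = 0.6342, H(N) = 0.7525, H(M,N) = 1.3526.
I(M;N) = 0.6342 + 0.7525 − 1.3526 = 0.034 nats.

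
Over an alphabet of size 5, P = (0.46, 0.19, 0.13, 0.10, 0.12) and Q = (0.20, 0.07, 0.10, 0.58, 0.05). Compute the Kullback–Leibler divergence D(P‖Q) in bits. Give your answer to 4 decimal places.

D(P‖Q) = Σ p·log₂(p/q).
  0.46·log₂(0.46/0.20) = 0.55275
  0.19·log₂(0.19/0.07) = 0.27371
  0.13·log₂(0.13/0.10) = 0.04921
  0.10·log₂(0.10/0.58) = -0.25361
  0.12·log₂(0.12/0.05) = 0.15156
D(P‖Q) = 0.7736 bits.

0.7736 bits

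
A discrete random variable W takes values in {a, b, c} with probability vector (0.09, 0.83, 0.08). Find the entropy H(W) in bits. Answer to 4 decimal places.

H(W) = −Σ p·log₂ p.
  −(0.09)·log₂(0.09) = 0.31265
  −(0.83)·log₂(0.83) = 0.22312
  −(0.08)·log₂(0.08) = 0.29151
Sum: 0.31265 + 0.22312 + 0.29151 = 0.8273 bits.

0.8273 bits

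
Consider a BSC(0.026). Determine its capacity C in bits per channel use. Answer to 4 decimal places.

0.8261 bits

Binary symmetric channel: C = 1 − h₂(ε) where h₂ is the binary entropy function.
h₂(0.026) = −0.026·log₂0.026 − 0.974·log₂0.974 = 0.1739.
C = 1 − 0.1739 = 0.8261 bits per channel use.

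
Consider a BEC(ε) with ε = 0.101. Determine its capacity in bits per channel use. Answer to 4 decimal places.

0.8990 bits

Binary erasure channel: capacity C = 1 − ε.
C = 1 − 0.101 = 0.8990 bits per channel use.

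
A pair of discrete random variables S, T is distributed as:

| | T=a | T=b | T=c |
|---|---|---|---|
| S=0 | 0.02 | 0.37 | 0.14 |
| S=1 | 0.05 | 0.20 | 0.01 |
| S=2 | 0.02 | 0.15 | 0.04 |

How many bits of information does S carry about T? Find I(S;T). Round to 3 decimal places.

Marginals: p(S) = (0.5300, 0.2600, 0.2100), p(T) = (0.0900, 0.7200, 0.1900).
I(S;T) = H(S) + H(T) − H(S,T).
H(S) = 1.4636, H(T) = 1.1091, H(S,T) = 2.4968.
I(S;T) = 1.4636 + 1.1091 − 2.4968 = 0.076 bits.

0.076 bits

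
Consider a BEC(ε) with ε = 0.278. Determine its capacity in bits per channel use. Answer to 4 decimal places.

Binary erasure channel: capacity C = 1 − ε.
C = 1 − 0.278 = 0.7220 bits per channel use.

0.7220 bits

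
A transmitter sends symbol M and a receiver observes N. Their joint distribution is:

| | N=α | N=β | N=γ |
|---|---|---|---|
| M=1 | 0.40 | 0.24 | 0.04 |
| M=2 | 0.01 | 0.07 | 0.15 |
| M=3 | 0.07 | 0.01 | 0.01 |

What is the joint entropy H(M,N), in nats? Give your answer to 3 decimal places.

1.633 nats

H(M,N) = −Σ p(x,y)·ln p(x,y) over all 9 cells.
  cell (1,α): −0.40·ln0.40 = 0.3665
  cell (1,β): −0.24·ln0.24 = 0.3425
  cell (1,γ): −0.04·ln0.04 = 0.1288
  cell (2,α): −0.01·ln0.01 = 0.0461
  cell (2,β): −0.07·ln0.07 = 0.1861
  cell (2,γ): −0.15·ln0.15 = 0.2846
  cell (3,α): −0.07·ln0.07 = 0.1861
  cell (3,β): −0.01·ln0.01 = 0.0461
  cell (3,γ): −0.01·ln0.01 = 0.0461
Sum = 1.633 nats.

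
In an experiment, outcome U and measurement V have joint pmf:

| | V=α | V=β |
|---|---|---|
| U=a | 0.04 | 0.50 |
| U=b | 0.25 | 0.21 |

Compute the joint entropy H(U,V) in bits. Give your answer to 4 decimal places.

1.6586 bits

H(U,V) = −Σ p(x,y)·log₂ p(x,y) over all 4 cells.
  cell (a,α): −0.04·log₂0.04 = 0.18575
  cell (a,β): −0.50·log₂0.50 = 0.50000
  cell (b,α): −0.25·log₂0.25 = 0.50000
  cell (b,β): −0.21·log₂0.21 = 0.47282
Sum = 1.6586 bits.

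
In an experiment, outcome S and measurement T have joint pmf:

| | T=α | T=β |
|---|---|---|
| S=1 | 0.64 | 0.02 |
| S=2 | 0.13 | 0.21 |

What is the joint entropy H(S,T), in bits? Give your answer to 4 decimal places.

1.3804 bits

H(S,T) = −Σ p(x,y)·log₂ p(x,y) over all 4 cells.
  cell (1,α): −0.64·log₂0.64 = 0.41207
  cell (1,β): −0.02·log₂0.02 = 0.11288
  cell (2,α): −0.13·log₂0.13 = 0.38264
  cell (2,β): −0.21·log₂0.21 = 0.47282
Sum = 1.3804 bits.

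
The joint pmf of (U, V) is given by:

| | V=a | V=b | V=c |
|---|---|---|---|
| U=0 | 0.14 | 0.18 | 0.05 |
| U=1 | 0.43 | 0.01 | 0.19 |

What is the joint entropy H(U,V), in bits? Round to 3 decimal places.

2.104 bits

H(U,V) = −Σ p(x,y)·log₂ p(x,y) over all 6 cells.
  cell (0,a): −0.14·log₂0.14 = 0.3971
  cell (0,b): −0.18·log₂0.18 = 0.4453
  cell (0,c): −0.05·log₂0.05 = 0.2161
  cell (1,a): −0.43·log₂0.43 = 0.5236
  cell (1,b): −0.01·log₂0.01 = 0.0664
  cell (1,c): −0.19·log₂0.19 = 0.4552
Sum = 2.104 bits.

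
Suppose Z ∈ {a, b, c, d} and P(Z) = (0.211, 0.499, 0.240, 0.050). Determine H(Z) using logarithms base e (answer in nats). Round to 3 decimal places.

H(Z) = −Σ p·ln p.
  −(0.211)·ln(0.211) = 0.3283
  −(0.499)·ln(0.499) = 0.3469
  −(0.240)·ln(0.240) = 0.3425
  −(0.050)·ln(0.050) = 0.1498
Sum: 0.3283 + 0.3469 + 0.3425 + 0.1498 = 1.167 nats.

1.167 nats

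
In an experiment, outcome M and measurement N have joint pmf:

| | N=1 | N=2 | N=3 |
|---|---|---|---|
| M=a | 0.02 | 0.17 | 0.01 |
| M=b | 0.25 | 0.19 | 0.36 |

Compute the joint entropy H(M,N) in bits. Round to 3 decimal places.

H(M,N) = −Σ p(x,y)·log₂ p(x,y) over all 6 cells.
  cell (a,1): −0.02·log₂0.02 = 0.1129
  cell (a,2): −0.17·log₂0.17 = 0.4346
  cell (a,3): −0.01·log₂0.01 = 0.0664
  cell (b,1): −0.25·log₂0.25 = 0.5000
  cell (b,2): −0.19·log₂0.19 = 0.4552
  cell (b,3): −0.36·log₂0.36 = 0.5306
Sum = 2.100 bits.

2.100 bits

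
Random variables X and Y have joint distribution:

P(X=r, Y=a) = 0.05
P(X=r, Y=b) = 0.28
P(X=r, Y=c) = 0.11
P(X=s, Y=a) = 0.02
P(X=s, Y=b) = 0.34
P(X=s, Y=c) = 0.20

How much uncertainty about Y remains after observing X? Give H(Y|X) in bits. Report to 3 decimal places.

1.197 bits

Marginals: p(X) = (0.4400, 0.5600), p(Y) = (0.0700, 0.6200, 0.3100).
H(Y|X) = Σ p(X) · H(Y|X=·).
  X=r: p=0.4400, H(Y|X=r) = 1.2715
  X=s: p=0.5600, H(Y|X=s) = 1.1393
Weighted sum = 1.197 bits.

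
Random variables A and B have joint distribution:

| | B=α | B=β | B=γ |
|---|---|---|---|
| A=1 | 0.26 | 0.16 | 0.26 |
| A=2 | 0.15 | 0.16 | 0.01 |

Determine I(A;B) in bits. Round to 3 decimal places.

0.134 bits

Marginals: p(A) = (0.6800, 0.3200), p(B) = (0.4100, 0.3200, 0.2700).
I(A;B) = Σ p(x,y)·log₂[p(x,y)/(p(x)p(y))].
  (1,α): 0.26·log₂(0.9326) = -0.0262
  (1,β): 0.16·log₂(0.7353) = -0.0710
  (1,γ): 0.26·log₂(1.4161) = 0.1305
  (2,α): 0.15·log₂(1.1433) = 0.0290
  (2,β): 0.16·log₂(1.5625) = 0.1030
  (2,γ): 0.01·log₂(0.1157) = -0.0311
Sum = 0.134 bits.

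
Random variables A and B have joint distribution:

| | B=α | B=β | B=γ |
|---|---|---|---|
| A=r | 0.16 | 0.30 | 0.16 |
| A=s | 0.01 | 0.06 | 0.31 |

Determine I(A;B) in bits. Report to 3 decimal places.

Marginals: p(A) = (0.6200, 0.3800), p(B) = (0.1700, 0.3600, 0.4700).
I(A;B) = Σ p(x,y)·log₂[p(x,y)/(p(x)p(y))].
  (r,α): 0.16·log₂(1.5180) = 0.0964
  (r,β): 0.30·log₂(1.3441) = 0.1280
  (r,γ): 0.16·log₂(0.5491) = -0.1384
  (s,α): 0.01·log₂(0.1548) = -0.0269
  (s,β): 0.06·log₂(0.4386) = -0.0713
  (s,γ): 0.31·log₂(1.7357) = 0.2466
Sum = 0.234 bits.

0.234 bits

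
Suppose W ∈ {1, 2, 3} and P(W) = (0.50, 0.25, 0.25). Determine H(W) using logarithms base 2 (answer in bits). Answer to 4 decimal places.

1.5000 bits

H(W) = −Σ p·log₂ p.
  −(0.50)·log₂(0.50) = 0.50000
  −(0.25)·log₂(0.25) = 0.50000
  −(0.25)·log₂(0.25) = 0.50000
Sum: 0.50000 + 0.50000 + 0.50000 = 1.5000 bits.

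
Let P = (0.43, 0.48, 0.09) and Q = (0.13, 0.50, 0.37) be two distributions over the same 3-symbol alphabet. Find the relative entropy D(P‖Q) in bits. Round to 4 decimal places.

0.5303 bits

D(P‖Q) = Σ p·log₂(p/q).
  0.43·log₂(0.43/0.13) = 0.74210
  0.48·log₂(0.48/0.50) = -0.02827
  0.09·log₂(0.09/0.37) = -0.18356
D(P‖Q) = 0.5303 bits.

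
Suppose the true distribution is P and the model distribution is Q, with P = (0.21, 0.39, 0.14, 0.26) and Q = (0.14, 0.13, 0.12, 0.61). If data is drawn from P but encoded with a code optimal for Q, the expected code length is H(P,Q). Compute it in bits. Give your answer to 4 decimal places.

2.3573 bits

H(P,Q) = −Σ p·log₂ q.
  −0.21·log₂(0.14) = 0.59567
  −0.39·log₂(0.13) = 1.14793
  −0.14·log₂(0.12) = 0.42825
  −0.26·log₂(0.61) = 0.18541
H(P,Q) = 2.3573 bits.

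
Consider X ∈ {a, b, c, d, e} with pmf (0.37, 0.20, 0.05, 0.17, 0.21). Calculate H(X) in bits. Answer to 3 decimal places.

H(X) = −Σ p·log₂ p.
  −(0.37)·log₂(0.37) = 0.5307
  −(0.20)·log₂(0.20) = 0.4644
  −(0.05)·log₂(0.05) = 0.2161
  −(0.17)·log₂(0.17) = 0.4346
  −(0.21)·log₂(0.21) = 0.4728
Sum: 0.5307 + 0.4644 + 0.2161 + 0.4346 + 0.4728 = 2.119 bits.

2.119 bits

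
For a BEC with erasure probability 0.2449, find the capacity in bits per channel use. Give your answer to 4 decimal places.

Binary erasure channel: capacity C = 1 − ε.
C = 1 − 0.2449 = 0.7551 bits per channel use.

0.7551 bits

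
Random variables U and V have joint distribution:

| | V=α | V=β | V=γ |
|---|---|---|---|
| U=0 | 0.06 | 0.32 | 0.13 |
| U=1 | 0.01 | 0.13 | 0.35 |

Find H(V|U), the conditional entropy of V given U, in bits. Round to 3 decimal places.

Chain rule: H(V|U) = H(U,V) − H(U).
Marginals: p(U) = (0.5100, 0.4900), p(V) = (0.0700, 0.4500, 0.4800).
H(U,V) = 2.1314 bits; H(U) = 0.9997 bits.
H(V|U) = 2.1314 − 0.9997 = 1.132 bits.

1.132 bits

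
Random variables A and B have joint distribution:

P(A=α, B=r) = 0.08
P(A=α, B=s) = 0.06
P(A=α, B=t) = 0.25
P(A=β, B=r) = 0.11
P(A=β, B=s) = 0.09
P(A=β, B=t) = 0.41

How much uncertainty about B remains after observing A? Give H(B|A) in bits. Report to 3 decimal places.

Marginals: p(A) = (0.3900, 0.6100), p(B) = (0.1900, 0.1500, 0.6600).
H(B|A) = Σ p(A) · H(B|A=·).
  A=α: p=0.3900, H(B|A=α) = 1.2955
  A=β: p=0.6100, H(B|A=β) = 1.2382
Weighted sum = 1.261 bits.

1.261 bits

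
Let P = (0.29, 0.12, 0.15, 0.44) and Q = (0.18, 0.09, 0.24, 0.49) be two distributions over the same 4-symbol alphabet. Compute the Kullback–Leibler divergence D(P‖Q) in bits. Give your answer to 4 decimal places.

D(P‖Q) = Σ p·log₂(p/q).
  0.29·log₂(0.29/0.18) = 0.19954
  0.12·log₂(0.12/0.09) = 0.04980
  0.15·log₂(0.15/0.24) = -0.10171
  0.44·log₂(0.44/0.49) = -0.06832
D(P‖Q) = 0.0793 bits.

0.0793 bits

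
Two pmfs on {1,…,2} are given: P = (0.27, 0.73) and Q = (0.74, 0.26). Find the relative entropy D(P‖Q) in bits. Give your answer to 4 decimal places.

0.6945 bits

D(P‖Q) = Σ p·log₂(p/q).
  0.27·log₂(0.27/0.74) = -0.39273
  0.73·log₂(0.73/0.26) = 1.08725
D(P‖Q) = 0.6945 bits.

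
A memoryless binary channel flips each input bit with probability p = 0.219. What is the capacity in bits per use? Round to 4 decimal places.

Binary symmetric channel: C = 1 − h₂(ε) where h₂ is the binary entropy function.
h₂(0.219) = −0.219·log₂0.219 − 0.781·log₂0.781 = 0.7583.
C = 1 − 0.7583 = 0.2417 bits per channel use.

0.2417 bits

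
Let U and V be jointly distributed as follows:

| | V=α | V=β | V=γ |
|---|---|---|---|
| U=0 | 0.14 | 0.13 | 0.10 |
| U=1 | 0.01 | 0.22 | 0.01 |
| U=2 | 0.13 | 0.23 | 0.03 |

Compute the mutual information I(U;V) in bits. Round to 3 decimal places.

0.174 bits

Marginals: p(U) = (0.3700, 0.2400, 0.3900), p(V) = (0.2800, 0.5800, 0.1400).
I(U;V) = Σ p(x,y)·log₂[p(x,y)/(p(x)p(y))].
  (0,α): 0.14·log₂(1.3514) = 0.0608
  (0,β): 0.13·log₂(0.6058) = -0.0940
  (0,γ): 0.10·log₂(1.9305) = 0.0949
  (1,α): 0.01·log₂(0.1488) = -0.0275
  (1,β): 0.22·log₂(1.5805) = 0.1453
  (1,γ): 0.01·log₂(0.2976) = -0.0175
  (2,α): 0.13·log₂(1.1905) = 0.0327
  (2,β): 0.23·log₂(1.0168) = 0.0055
  (2,γ): 0.03·log₂(0.5495) = -0.0259
Sum = 0.174 bits.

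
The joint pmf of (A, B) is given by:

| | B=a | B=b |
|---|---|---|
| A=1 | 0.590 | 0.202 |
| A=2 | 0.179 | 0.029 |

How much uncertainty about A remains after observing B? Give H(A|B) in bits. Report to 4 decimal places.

0.7279 bits

Marginals: p(A) = (0.7920, 0.2080), p(B) = (0.7690, 0.2310).
H(A|B) = Σ p(B) · H(A|B=·).
  B=a: p=0.7690, H(A|B=a) = 0.7828
  B=b: p=0.2310, H(A|B=b) = 0.5451
Weighted sum = 0.7279 bits.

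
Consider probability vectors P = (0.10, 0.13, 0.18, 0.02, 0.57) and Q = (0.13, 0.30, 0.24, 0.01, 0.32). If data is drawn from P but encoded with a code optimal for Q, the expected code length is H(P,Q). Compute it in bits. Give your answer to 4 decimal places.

H(P,Q) = −Σ p·log₂ q.
  −0.10·log₂(0.13) = 0.29434
  −0.13·log₂(0.30) = 0.22581
  −0.18·log₂(0.24) = 0.37060
  −0.02·log₂(0.01) = 0.13288
  −0.57·log₂(0.32) = 0.93700
H(P,Q) = 1.9606 bits.

1.9606 bits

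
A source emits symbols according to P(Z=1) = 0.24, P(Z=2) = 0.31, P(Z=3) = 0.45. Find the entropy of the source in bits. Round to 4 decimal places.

H(Z) = −Σ p·log₂ p.
  −(0.24)·log₂(0.24) = 0.49413
  −(0.31)·log₂(0.31) = 0.52379
  −(0.45)·log₂(0.45) = 0.51840
Sum: 0.49413 + 0.52379 + 0.51840 = 1.5363 bits.

1.5363 bits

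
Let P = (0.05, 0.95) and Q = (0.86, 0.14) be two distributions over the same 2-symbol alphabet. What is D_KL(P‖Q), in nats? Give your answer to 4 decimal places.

D(P‖Q) = Σ p·ln(p/q).
  0.05·ln(0.05/0.86) = -0.14225
  0.95·ln(0.95/0.14) = 1.81908
D(P‖Q) = 1.6768 nats.

1.6768 nats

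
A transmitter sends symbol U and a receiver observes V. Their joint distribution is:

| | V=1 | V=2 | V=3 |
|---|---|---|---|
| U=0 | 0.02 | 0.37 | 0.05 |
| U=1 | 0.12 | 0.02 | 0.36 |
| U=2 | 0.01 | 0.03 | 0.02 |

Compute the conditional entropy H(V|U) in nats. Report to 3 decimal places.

0.649 nats

Chain rule: H(V|U) = H(U,V) − H(U).
Marginals: p(U) = (0.4400, 0.5000, 0.0600), p(V) = (0.1500, 0.4200, 0.4300).
H(U,V) = 1.5259 nats; H(U) = 0.8766 nats.
H(V|U) = 1.5259 − 0.8766 = 0.649 nats.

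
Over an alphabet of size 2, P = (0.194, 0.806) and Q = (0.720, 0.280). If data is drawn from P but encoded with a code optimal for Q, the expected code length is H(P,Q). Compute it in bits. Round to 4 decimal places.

1.5722 bits

H(P,Q) = −Σ p·log₂ q.
  −0.194·log₂(0.720) = 0.09194
  −0.806·log₂(0.280) = 1.48022
H(P,Q) = 1.5722 bits.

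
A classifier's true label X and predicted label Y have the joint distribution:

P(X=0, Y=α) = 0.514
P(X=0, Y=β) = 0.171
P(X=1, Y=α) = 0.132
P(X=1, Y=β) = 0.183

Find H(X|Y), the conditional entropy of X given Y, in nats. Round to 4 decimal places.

0.5723 nats

Chain rule: H(X|Y) = H(X,Y) − H(Y).
Marginals: p(X) = (0.6850, 0.3150), p(Y) = (0.6460, 0.3540).
H(X,Y) = 1.2222 nats; H(Y) = 0.6499 nats.
H(X|Y) = 1.2222 − 0.6499 = 0.5723 nats.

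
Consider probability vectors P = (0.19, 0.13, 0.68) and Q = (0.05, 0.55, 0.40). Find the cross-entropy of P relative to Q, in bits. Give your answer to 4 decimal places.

1.8322 bits

H(P,Q) = −Σ p·log₂ q.
  −0.19·log₂(0.05) = 0.82117
  −0.13·log₂(0.55) = 0.11212
  −0.68·log₂(0.40) = 0.89891
H(P,Q) = 1.8322 bits.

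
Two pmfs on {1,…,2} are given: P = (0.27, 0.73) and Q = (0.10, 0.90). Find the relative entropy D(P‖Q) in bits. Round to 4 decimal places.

0.1664 bits

D(P‖Q) = Σ p·log₂(p/q).
  0.27·log₂(0.27/0.10) = 0.38690
  0.73·log₂(0.73/0.90) = -0.22048
D(P‖Q) = 0.1664 bits.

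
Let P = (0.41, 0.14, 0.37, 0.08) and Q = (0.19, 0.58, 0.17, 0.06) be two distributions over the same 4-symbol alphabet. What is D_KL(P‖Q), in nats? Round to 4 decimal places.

D(P‖Q) = Σ p·ln(p/q).
  0.41·ln(0.41/0.19) = 0.31534
  0.14·ln(0.14/0.58) = -0.19899
  0.37·ln(0.37/0.17) = 0.28775
  0.08·ln(0.08/0.06) = 0.02301
D(P‖Q) = 0.4271 nats.

0.4271 nats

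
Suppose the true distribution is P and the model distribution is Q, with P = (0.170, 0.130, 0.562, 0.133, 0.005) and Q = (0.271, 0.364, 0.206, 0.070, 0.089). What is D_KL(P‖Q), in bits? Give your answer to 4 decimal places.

0.6086 bits

D(P‖Q) = Σ p·log₂(p/q).
  0.170·log₂(0.170/0.271) = -0.11437
  0.130·log₂(0.130/0.364) = -0.19311
  0.562·log₂(0.562/0.206) = 0.81373
  0.133·log₂(0.133/0.070) = 0.12316
  0.005·log₂(0.005/0.089) = -0.02077
D(P‖Q) = 0.6086 bits.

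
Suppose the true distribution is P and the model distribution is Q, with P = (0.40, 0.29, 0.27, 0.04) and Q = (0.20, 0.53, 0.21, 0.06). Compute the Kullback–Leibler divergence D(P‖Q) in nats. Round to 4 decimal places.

0.1540 nats

D(P‖Q) = Σ p·ln(p/q).
  0.40·ln(0.40/0.20) = 0.27726
  0.29·ln(0.29/0.53) = -0.17487
  0.27·ln(0.27/0.21) = 0.06785
  0.04·ln(0.04/0.06) = -0.01622
D(P‖Q) = 0.1540 nats.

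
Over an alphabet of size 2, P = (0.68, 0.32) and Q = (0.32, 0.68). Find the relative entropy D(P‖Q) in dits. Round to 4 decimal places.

D(P‖Q) = Σ p·log₁₀(p/q).
  0.68·log₁₀(0.68/0.32) = 0.22260
  0.32·log₁₀(0.32/0.68) = -0.10475
D(P‖Q) = 0.1178 dits.

0.1178 dits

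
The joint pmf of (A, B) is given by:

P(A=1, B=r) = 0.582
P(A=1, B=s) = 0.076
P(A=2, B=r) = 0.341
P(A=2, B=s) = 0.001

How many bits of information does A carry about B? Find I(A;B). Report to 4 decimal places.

Marginals: p(A) = (0.6580, 0.3420), p(B) = (0.9230, 0.0770).
I(A;B) = H(A) + H(B) − H(A,B).
H(A) = 0.9267, H(B) = 0.3915, H(A,B) = 1.2763.
I(A;B) = 0.9267 + 0.3915 − 1.2763 = 0.0419 bits.

0.0419 bits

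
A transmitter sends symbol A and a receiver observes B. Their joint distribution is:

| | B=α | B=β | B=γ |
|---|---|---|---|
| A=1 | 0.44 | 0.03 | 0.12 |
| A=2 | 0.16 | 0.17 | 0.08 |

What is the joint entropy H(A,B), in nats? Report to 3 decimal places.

H(A,B) = −Σ p(x,y)·ln p(x,y) over all 6 cells.
  cell (1,α): −0.44·ln0.44 = 0.3612
  cell (1,β): −0.03·ln0.03 = 0.1052
  cell (1,γ): −0.12·ln0.12 = 0.2544
  cell (2,α): −0.16·ln0.16 = 0.2932
  cell (2,β): −0.17·ln0.17 = 0.3012
  cell (2,γ): −0.08·ln0.08 = 0.2021
Sum = 1.517 nats.

1.517 nats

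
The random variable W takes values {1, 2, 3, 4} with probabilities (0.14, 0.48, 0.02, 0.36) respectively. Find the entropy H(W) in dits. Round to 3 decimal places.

0.466 dits

H(W) = −Σ p·log₁₀ p.
  −(0.14)·log₁₀(0.14) = 0.1195
  −(0.48)·log₁₀(0.48) = 0.1530
  −(0.02)·log₁₀(0.02) = 0.0340
  −(0.36)·log₁₀(0.36) = 0.1597
Sum: 0.1195 + 0.1530 + 0.0340 + 0.1597 = 0.466 dits.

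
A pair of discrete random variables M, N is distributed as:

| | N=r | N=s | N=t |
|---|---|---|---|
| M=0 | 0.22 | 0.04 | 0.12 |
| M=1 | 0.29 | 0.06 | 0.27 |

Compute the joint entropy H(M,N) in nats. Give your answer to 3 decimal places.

H(M,N) = −Σ p(x,y)·ln p(x,y) over all 6 cells.
  cell (0,r): −0.22·ln0.22 = 0.3331
  cell (0,s): −0.04·ln0.04 = 0.1288
  cell (0,t): −0.12·ln0.12 = 0.2544
  cell (1,r): −0.29·ln0.29 = 0.3590
  cell (1,s): −0.06·ln0.06 = 0.1688
  cell (1,t): −0.27·ln0.27 = 0.3535
Sum = 1.598 nats.

1.598 nats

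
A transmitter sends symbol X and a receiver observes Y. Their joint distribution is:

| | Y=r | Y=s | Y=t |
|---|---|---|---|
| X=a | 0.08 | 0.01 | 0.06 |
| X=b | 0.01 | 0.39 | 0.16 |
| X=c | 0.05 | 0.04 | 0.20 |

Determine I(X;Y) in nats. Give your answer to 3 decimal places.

Marginals: p(X) = (0.1500, 0.5600, 0.2900), p(Y) = (0.1400, 0.4400, 0.4200).
I(X;Y) = H(X) + H(Y) − H(X,Y).
H(X) = 0.9682, H(Y) = 1.0008, H(X,Y) = 1.7238.
I(X;Y) = 0.9682 + 1.0008 − 1.7238 = 0.245 nats.

0.245 nats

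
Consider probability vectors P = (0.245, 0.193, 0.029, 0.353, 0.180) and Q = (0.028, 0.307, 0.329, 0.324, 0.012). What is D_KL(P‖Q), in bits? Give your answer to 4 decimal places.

1.2827 bits

D(P‖Q) = Σ p·log₂(p/q).
  0.245·log₂(0.245/0.028) = 0.76667
  0.193·log₂(0.193/0.307) = -0.12924
  0.029·log₂(0.029/0.329) = -0.10161
  0.353·log₂(0.353/0.324) = 0.04366
  0.180·log₂(0.180/0.012) = 0.70324
D(P‖Q) = 1.2827 bits.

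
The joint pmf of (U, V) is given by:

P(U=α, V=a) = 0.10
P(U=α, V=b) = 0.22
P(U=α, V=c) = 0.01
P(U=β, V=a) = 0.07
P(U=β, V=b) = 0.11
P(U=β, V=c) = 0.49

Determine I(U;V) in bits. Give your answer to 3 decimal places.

Marginals: p(U) = (0.3300, 0.6700), p(V) = (0.1700, 0.3300, 0.5000).
I(U;V) = Σ p(x,y)·log₂[p(x,y)/(p(x)p(y))].
  (α,a): 0.10·log₂(1.7825) = 0.0834
  (α,b): 0.22·log₂(2.0202) = 0.2232
  (α,c): 0.01·log₂(0.0606) = -0.0404
  (β,a): 0.07·log₂(0.6146) = -0.0492
  (β,b): 0.11·log₂(0.4975) = -0.1108
  (β,c): 0.49·log₂(1.4627) = 0.2688
Sum = 0.375 bits.

0.375 bits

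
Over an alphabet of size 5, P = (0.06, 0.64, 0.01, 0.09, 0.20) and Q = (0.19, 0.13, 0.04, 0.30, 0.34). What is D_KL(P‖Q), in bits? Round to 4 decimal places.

1.0425 bits

D(P‖Q) = Σ p·log₂(p/q).
  0.06·log₂(0.06/0.19) = -0.09978
  0.64·log₂(0.64/0.13) = 1.47172
  0.01·log₂(0.01/0.04) = -0.02000
  0.09·log₂(0.09/0.30) = -0.15633
  0.20·log₂(0.20/0.34) = -0.15311
D(P‖Q) = 1.0425 bits.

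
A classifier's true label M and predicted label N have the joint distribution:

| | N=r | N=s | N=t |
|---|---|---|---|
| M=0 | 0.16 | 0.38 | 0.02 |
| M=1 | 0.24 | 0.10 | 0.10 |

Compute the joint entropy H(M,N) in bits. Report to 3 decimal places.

H(M,N) = −Σ p(x,y)·log₂ p(x,y) over all 6 cells.
  cell (0,r): −0.16·log₂0.16 = 0.4230
  cell (0,s): −0.38·log₂0.38 = 0.5305
  cell (0,t): −0.02·log₂0.02 = 0.1129
  cell (1,r): −0.24·log₂0.24 = 0.4941
  cell (1,s): −0.10·log₂0.10 = 0.3322
  cell (1,t): −0.10·log₂0.10 = 0.3322
Sum = 2.225 bits.

2.225 bits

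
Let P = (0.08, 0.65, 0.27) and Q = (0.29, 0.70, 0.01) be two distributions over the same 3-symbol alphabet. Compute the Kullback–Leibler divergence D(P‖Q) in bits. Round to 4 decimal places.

D(P‖Q) = Σ p·log₂(p/q).
  0.08·log₂(0.08/0.29) = -0.14864
  0.65·log₂(0.65/0.70) = -0.06949
  0.27·log₂(0.27/0.01) = 1.28382
D(P‖Q) = 1.0657 bits.

1.0657 bits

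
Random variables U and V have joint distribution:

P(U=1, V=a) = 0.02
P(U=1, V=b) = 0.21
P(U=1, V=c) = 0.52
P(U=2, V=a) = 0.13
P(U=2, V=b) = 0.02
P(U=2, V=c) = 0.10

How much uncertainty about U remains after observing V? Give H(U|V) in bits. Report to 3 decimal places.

Marginals: p(U) = (0.7500, 0.2500), p(V) = (0.1500, 0.2300, 0.6200).
H(U|V) = Σ p(V) · H(U|V=·).
  V=a: p=0.1500, H(U|V=a) = 0.5665
  V=b: p=0.2300, H(U|V=b) = 0.4262
  V=c: p=0.6200, H(U|V=c) = 0.6374
Weighted sum = 0.578 bits.

0.578 bits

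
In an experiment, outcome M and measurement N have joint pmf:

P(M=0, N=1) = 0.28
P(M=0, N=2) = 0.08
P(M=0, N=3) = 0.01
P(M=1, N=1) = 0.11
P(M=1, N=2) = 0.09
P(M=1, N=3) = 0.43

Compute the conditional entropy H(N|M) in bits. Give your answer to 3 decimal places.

Marginals: p(M) = (0.3700, 0.6300), p(N) = (0.3900, 0.1700, 0.4400).
H(N|M) = Σ p(M) · H(N|M=·).
  M=0: p=0.3700, H(N|M=0) = 0.9228
  M=1: p=0.6300, H(N|M=1) = 1.2168
Weighted sum = 1.108 bits.

1.108 bits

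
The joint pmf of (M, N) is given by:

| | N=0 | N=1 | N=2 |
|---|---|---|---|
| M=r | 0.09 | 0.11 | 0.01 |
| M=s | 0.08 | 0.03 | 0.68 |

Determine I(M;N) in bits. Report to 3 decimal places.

Marginals: p(M) = (0.2100, 0.7900), p(N) = (0.1700, 0.1400, 0.6900).
I(M;N) = Σ p(x,y)·log₂[p(x,y)/(p(x)p(y))].
  (r,0): 0.09·log₂(2.5210) = 0.1201
  (r,1): 0.11·log₂(3.7415) = 0.2094
  (r,2): 0.01·log₂(0.0690) = -0.0386
  (s,0): 0.08·log₂(0.5957) = -0.0598
  (s,1): 0.03·log₂(0.2712) = -0.0565
  (s,2): 0.68·log₂(1.2475) = 0.2169
Sum = 0.392 bits.

0.392 bits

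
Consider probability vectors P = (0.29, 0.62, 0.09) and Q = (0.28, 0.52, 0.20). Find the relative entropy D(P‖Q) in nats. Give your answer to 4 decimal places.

D(P‖Q) = Σ p·ln(p/q).
  0.29·ln(0.29/0.28) = 0.01018
  0.62·ln(0.62/0.52) = 0.10905
  0.09·ln(0.09/0.20) = -0.07187
D(P‖Q) = 0.0474 nats.

0.0474 nats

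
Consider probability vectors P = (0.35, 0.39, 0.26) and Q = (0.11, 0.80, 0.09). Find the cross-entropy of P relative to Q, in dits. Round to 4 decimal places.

0.6452 dits

H(P,Q) = −Σ p·log₁₀ q.
  −0.35·log₁₀(0.11) = 0.33551
  −0.39·log₁₀(0.80) = 0.03779
  −0.26·log₁₀(0.09) = 0.27190
H(P,Q) = 0.6452 dits.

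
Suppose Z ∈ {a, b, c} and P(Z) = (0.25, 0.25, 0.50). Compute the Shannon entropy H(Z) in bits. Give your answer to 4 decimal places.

H(Z) = −Σ p·log₂ p.
  −(0.25)·log₂(0.25) = 0.50000
  −(0.25)·log₂(0.25) = 0.50000
  −(0.50)·log₂(0.50) = 0.50000
Sum: 0.50000 + 0.50000 + 0.50000 = 1.5000 bits.

1.5000 bits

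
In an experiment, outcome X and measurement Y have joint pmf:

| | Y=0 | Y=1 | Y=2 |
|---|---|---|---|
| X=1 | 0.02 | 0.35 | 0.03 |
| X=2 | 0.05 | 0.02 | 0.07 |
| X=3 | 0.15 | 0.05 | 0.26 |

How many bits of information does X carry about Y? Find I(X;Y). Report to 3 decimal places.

0.454 bits

Marginals: p(X) = (0.4000, 0.1400, 0.4600), p(Y) = (0.2200, 0.4200, 0.3600).
I(X;Y) = H(X) + H(Y) − H(X,Y).
H(X) = 1.4412, H(Y) = 1.5368, H(X,Y) = 2.5242.
I(X;Y) = 1.4412 + 1.5368 − 2.5242 = 0.454 bits.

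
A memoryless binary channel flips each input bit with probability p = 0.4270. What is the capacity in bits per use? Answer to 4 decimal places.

Binary symmetric channel: C = 1 − h₂(ε) where h₂ is the binary entropy function.
h₂(0.4270) = −0.4270·log₂0.4270 − 0.5730·log₂0.5730 = 0.9846.
C = 1 − 0.9846 = 0.0154 bits per channel use.

0.0154 bits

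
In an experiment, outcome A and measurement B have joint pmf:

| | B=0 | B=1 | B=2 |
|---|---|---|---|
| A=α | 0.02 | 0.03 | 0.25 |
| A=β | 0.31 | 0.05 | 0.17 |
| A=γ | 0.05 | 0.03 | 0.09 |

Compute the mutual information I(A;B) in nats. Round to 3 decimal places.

0.137 nats

Marginals: p(A) = (0.3000, 0.5300, 0.1700), p(B) = (0.3800, 0.1100, 0.5100).
I(A;B) = H(A) + H(B) − H(A,B).
H(A) = 0.9989, H(B) = 0.9539, H(A,B) = 1.8158.
I(A;B) = 0.9989 + 0.9539 − 1.8158 = 0.137 nats.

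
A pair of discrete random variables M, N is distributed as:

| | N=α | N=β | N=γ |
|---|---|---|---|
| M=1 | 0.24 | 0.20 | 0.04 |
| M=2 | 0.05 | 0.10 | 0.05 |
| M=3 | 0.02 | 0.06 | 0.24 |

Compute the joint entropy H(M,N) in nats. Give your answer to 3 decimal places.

H(M,N) = −Σ p(x,y)·ln p(x,y) over all 9 cells.
  cell (1,α): −0.24·ln0.24 = 0.3425
  cell (1,β): −0.20·ln0.20 = 0.3219
  cell (1,γ): −0.04·ln0.04 = 0.1288
  cell (2,α): −0.05·ln0.05 = 0.1498
  cell (2,β): −0.10·ln0.10 = 0.2303
  cell (2,γ): −0.05·ln0.05 = 0.1498
  cell (3,α): −0.02·ln0.02 = 0.0782
  cell (3,β): −0.06·ln0.06 = 0.1688
  cell (3,γ): −0.24·ln0.24 = 0.3425
Sum = 1.913 nats.

1.913 nats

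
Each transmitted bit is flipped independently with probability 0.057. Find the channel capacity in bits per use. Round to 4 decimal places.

0.6846 bits

Binary symmetric channel: C = 1 − h₂(ε) where h₂ is the binary entropy function.
h₂(0.057) = −0.057·log₂0.057 − 0.943·log₂0.943 = 0.3154.
C = 1 − 0.3154 = 0.6846 bits per channel use.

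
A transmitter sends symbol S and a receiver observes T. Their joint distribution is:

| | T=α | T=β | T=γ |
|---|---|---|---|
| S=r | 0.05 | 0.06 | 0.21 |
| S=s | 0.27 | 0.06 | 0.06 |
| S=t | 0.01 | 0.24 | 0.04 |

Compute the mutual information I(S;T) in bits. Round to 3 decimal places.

Marginals: p(S) = (0.3200, 0.3900, 0.2900), p(T) = (0.3300, 0.3600, 0.3100).
I(S;T) = H(S) + H(T) − H(S,T).
H(S) = 1.5737, H(T) = 1.5822, H(S,T) = 2.6759.
I(S;T) = 1.5737 + 1.5822 − 2.6759 = 0.480 bits.

0.480 bits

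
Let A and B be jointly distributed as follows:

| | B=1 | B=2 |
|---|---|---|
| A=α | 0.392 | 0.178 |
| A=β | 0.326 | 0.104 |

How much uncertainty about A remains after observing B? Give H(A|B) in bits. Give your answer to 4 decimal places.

0.9814 bits

Chain rule: H(A|B) = H(A,B) − H(B).
Marginals: p(A) = (0.5700, 0.4300), p(B) = (0.7180, 0.2820).
H(A,B) = 1.8396 bits; H(B) = 0.8582 bits.
H(A|B) = 1.8396 − 0.8582 = 0.9814 bits.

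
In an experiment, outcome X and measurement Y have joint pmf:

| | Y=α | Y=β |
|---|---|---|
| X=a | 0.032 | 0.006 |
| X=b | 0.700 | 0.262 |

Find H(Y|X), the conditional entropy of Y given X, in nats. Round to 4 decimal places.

Marginals: p(X) = (0.0380, 0.9620), p(Y) = (0.7320, 0.2680).
H(Y|X) = Σ p(X) · H(Y|X=·).
  X=a: p=0.0380, H(Y|X=a) = 0.4362
  X=b: p=0.9620, H(Y|X=b) = 0.5856
Weighted sum = 0.5799 nats.

0.5799 nats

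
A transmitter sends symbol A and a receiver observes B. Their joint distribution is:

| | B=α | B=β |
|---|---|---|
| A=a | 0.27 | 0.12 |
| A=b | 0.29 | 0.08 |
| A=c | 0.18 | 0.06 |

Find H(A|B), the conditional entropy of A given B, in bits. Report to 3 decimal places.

1.549 bits

Chain rule: H(A|B) = H(A,B) − H(B).
Marginals: p(A) = (0.3900, 0.3700, 0.2400), p(B) = (0.7400, 0.2600).
H(A,B) = 2.3753 bits; H(B) = 0.8267 bits.
H(A|B) = 2.3753 − 0.8267 = 1.549 bits.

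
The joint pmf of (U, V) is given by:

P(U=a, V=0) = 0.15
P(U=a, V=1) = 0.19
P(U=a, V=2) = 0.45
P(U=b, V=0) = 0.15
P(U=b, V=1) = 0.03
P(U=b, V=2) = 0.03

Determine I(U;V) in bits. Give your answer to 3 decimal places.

Marginals: p(U) = (0.7900, 0.2100), p(V) = (0.3000, 0.2200, 0.4800).
I(U;V) = Σ p(x,y)·log₂[p(x,y)/(p(x)p(y))].
  (a,0): 0.15·log₂(0.6329) = -0.0990
  (a,1): 0.19·log₂(1.0932) = 0.0244
  (a,2): 0.45·log₂(1.1867) = 0.1111
  (b,0): 0.15·log₂(2.3810) = 0.1877
  (b,1): 0.03·log₂(0.6494) = -0.0187
  (b,2): 0.03·log₂(0.2976) = -0.0525
Sum = 0.153 bits.

0.153 bits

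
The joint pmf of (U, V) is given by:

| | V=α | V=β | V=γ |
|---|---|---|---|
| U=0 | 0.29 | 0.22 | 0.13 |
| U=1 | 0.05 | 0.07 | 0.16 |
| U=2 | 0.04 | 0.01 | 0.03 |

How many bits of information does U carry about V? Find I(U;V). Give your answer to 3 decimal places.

0.103 bits

Marginals: p(U) = (0.6400, 0.2800, 0.0800), p(V) = (0.3800, 0.3000, 0.3200).
I(U;V) = H(U) + H(V) − H(U,V).
H(U) = 1.2178, H(V) = 1.5776, H(U,V) = 2.6927.
I(U;V) = 1.2178 + 1.5776 − 2.6927 = 0.103 bits.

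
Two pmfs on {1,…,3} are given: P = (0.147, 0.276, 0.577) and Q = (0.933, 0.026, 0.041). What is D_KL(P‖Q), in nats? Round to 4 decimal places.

1.9061 nats

D(P‖Q) = Σ p·ln(p/q).
  0.147·ln(0.147/0.933) = -0.27165
  0.276·ln(0.276/0.026) = 0.65200
  0.577·ln(0.577/0.041) = 1.52574
D(P‖Q) = 1.9061 nats.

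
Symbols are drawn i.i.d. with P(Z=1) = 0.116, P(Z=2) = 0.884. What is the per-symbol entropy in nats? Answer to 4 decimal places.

H(Z) = −Σ p·ln p.
  −(0.116)·ln(0.116) = 0.24988
  −(0.884)·ln(0.884) = 0.10900
Sum: 0.24988 + 0.10900 = 0.3589 nats.

0.3589 nats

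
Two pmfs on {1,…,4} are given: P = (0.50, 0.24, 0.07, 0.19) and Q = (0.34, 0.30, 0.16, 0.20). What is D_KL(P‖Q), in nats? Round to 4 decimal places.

0.0717 nats

D(P‖Q) = Σ p·ln(p/q).
  0.50·ln(0.50/0.34) = 0.19283
  0.24·ln(0.24/0.30) = -0.05355
  0.07·ln(0.07/0.16) = -0.05787
  0.19·ln(0.19/0.20) = -0.00975
D(P‖Q) = 0.0717 nats.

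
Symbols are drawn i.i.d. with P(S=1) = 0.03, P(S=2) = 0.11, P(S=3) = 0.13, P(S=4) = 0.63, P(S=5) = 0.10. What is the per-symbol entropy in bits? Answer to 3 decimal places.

1.637 bits

H(S) = −Σ p·log₂ p.
  −(0.03)·log₂(0.03) = 0.1518
  −(0.11)·log₂(0.11) = 0.3503
  −(0.13)·log₂(0.13) = 0.3826
  −(0.63)·log₂(0.63) = 0.4199
  −(0.10)·log₂(0.10) = 0.3322
Sum: 0.1518 + 0.3503 + 0.3826 + 0.4199 + 0.3322 = 1.637 bits.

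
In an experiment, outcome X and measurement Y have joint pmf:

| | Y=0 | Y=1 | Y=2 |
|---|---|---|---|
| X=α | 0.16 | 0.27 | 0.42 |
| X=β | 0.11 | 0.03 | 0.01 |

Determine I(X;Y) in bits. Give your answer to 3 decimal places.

Marginals: p(X) = (0.8500, 0.1500), p(Y) = (0.2700, 0.3000, 0.4300).
I(X;Y) = H(X) + H(Y) − H(X,Y).
H(X) = 0.6098, H(Y) = 1.5547, H(X,Y) = 2.0272.
I(X;Y) = 0.6098 + 1.5547 − 2.0272 = 0.137 bits.

0.137 bits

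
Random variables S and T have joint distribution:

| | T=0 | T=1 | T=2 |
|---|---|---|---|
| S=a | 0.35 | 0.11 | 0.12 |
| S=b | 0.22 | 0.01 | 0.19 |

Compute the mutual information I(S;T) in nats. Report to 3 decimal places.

Marginals: p(S) = (0.5800, 0.4200), p(T) = (0.5700, 0.1200, 0.3100).
I(S;T) = Σ p(x,y)·ln[p(x,y)/(p(x)p(y))].
  (a,0): 0.35·ln(1.0587) = 0.0200
  (a,1): 0.11·ln(1.5805) = 0.0503
  (a,2): 0.12·ln(0.6674) = -0.0485
  (b,0): 0.22·ln(0.9190) = -0.0186
  (b,1): 0.01·ln(0.1984) = -0.0162
  (b,2): 0.19·ln(1.4593) = 0.0718
Sum = 0.059 nats.

0.059 nats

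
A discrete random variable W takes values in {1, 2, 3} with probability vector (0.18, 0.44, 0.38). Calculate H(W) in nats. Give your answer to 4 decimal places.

H(W) = −Σ p·ln p.
  −(0.18)·ln(0.18) = 0.30866
  −(0.44)·ln(0.44) = 0.36123
  −(0.38)·ln(0.38) = 0.36768
Sum: 0.30866 + 0.36123 + 0.36768 = 1.0376 nats.

1.0376 nats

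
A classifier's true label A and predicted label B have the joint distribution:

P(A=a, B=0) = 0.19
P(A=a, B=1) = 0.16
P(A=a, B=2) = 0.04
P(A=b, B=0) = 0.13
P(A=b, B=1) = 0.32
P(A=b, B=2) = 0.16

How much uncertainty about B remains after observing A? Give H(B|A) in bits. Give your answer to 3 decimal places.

Marginals: p(A) = (0.3900, 0.6100), p(B) = (0.3200, 0.4800, 0.2000).
H(B|A) = Σ p(A) · H(B|A=·).
  A=a: p=0.3900, H(B|A=a) = 1.3697
  A=b: p=0.6100, H(B|A=b) = 1.4700
Weighted sum = 1.431 bits.

1.431 bits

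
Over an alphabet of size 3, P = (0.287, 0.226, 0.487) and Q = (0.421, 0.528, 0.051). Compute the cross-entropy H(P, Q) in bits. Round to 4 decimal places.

2.6573 bits

H(P,Q) = −Σ p·log₂ q.
  −0.287·log₂(0.421) = 0.35821
  −0.226·log₂(0.528) = 0.20823
  −0.487·log₂(0.051) = 2.09087
H(P,Q) = 2.6573 bits.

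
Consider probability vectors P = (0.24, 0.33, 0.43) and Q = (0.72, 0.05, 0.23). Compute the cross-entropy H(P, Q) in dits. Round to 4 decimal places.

H(P,Q) = −Σ p·log₁₀ q.
  −0.24·log₁₀(0.72) = 0.03424
  −0.33·log₁₀(0.05) = 0.42934
  −0.43·log₁₀(0.23) = 0.27446
H(P,Q) = 0.7380 dits.

0.7380 dits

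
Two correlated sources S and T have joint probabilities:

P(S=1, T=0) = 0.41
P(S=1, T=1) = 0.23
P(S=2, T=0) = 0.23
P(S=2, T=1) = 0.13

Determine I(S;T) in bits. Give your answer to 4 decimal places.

0.0000 bits

Marginals: p(S) = (0.6400, 0.3600), p(T) = (0.6400, 0.3600).
I(S;T) = H(S) + H(T) − H(S,T).
H(S) = 0.9427, H(T) = 0.9427, H(S,T) = 1.8854.
I(S;T) = 0.9427 + 0.9427 − 1.8854 = 0.0000 bits.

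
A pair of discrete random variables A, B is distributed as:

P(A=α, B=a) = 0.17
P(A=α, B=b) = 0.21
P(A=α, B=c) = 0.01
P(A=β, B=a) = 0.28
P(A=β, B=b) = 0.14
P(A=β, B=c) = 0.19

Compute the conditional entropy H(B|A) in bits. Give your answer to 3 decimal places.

1.376 bits

Chain rule: H(B|A) = H(A,B) − H(A).
Marginals: p(A) = (0.3900, 0.6100), p(B) = (0.4500, 0.3500, 0.2000).
H(A,B) = 2.3404 bits; H(A) = 0.9648 bits.
H(B|A) = 2.3404 − 0.9648 = 1.376 bits.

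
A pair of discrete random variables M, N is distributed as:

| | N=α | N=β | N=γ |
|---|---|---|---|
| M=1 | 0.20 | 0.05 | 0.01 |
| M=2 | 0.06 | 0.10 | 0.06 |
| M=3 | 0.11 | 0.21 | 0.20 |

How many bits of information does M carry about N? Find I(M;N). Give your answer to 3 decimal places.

Marginals: p(M) = (0.2600, 0.2200, 0.5200), p(N) = (0.3700, 0.3600, 0.2700).
I(M;N) = H(M) + H(N) − H(M,N).
H(M) = 1.4764, H(N) = 1.5714, H(M,N) = 2.8537.
I(M;N) = 1.4764 + 1.5714 − 2.8537 = 0.194 bits.

0.194 bits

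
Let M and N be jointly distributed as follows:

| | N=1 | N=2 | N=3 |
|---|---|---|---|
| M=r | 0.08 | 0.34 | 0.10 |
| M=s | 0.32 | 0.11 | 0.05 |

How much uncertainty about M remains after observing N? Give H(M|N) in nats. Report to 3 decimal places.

Marginals: p(M) = (0.5200, 0.4800), p(N) = (0.4000, 0.4500, 0.1500).
H(M|N) = Σ p(N) · H(M|N=·).
  N=1: p=0.4000, H(M|N=1) = 0.5004
  N=2: p=0.4500, H(M|N=2) = 0.5561
  N=3: p=0.1500, H(M|N=3) = 0.6365
Weighted sum = 0.546 nats.

0.546 nats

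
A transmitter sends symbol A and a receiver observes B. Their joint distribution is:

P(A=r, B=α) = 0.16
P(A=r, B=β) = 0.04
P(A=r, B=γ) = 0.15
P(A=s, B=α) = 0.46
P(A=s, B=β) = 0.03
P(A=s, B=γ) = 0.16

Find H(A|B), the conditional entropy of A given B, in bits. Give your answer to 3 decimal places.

0.889 bits

Chain rule: H(A|B) = H(A,B) − H(B).
Marginals: p(A) = (0.3500, 0.6500), p(B) = (0.6200, 0.0700, 0.3100).
H(A,B) = 2.1094 bits; H(B) = 1.2199 bits.
H(A|B) = 2.1094 − 1.2199 = 0.889 bits.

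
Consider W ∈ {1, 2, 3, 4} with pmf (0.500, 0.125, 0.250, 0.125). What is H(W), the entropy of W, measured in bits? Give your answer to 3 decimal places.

1.750 bits

H(W) = −Σ p·log₂ p.
  −(0.500)·log₂(0.500) = 0.5000
  −(0.125)·log₂(0.125) = 0.3750
  −(0.250)·log₂(0.250) = 0.5000
  −(0.125)·log₂(0.125) = 0.3750
Sum: 0.5000 + 0.3750 + 0.5000 + 0.3750 = 1.750 bits.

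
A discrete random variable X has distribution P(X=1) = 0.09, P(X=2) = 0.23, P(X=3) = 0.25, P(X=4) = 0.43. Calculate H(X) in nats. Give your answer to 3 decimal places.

1.264 nats

H(X) = −Σ p·ln p.
  −(0.09)·ln(0.09) = 0.2167
  −(0.23)·ln(0.23) = 0.3380
  −(0.25)·ln(0.25) = 0.3466
  −(0.43)·ln(0.43) = 0.3629
Sum: 0.2167 + 0.3380 + 0.3466 + 0.3629 = 1.264 nats.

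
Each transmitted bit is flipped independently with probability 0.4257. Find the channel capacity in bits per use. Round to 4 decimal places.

Binary symmetric channel: C = 1 − h₂(ε) where h₂ is the binary entropy function.
h₂(0.4257) = −0.4257·log₂0.4257 − 0.5743·log₂0.5743 = 0.9840.
C = 1 − 0.9840 = 0.0160 bits per channel use.

0.0160 bits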